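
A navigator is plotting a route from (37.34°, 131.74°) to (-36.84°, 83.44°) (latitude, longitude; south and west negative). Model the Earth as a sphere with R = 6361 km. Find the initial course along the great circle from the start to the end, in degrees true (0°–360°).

216.8°

θ = atan2( sin Δλ·cos φ₂ ,  cos φ₁ sin φ₂ − sin φ₁ cos φ₂ cos Δλ )
  = atan2(-0.5975, -0.7996) = 216.77°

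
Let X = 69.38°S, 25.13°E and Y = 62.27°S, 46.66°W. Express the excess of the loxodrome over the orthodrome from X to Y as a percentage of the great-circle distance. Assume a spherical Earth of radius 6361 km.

5.8%

Great circle: σ = 0.4957 rad → d_gc = Rσ = 3152.9 km
Rhumb: Δφ = +0.1241, Δλ = -1.2530, Δψ = +0.3052, q = Δφ/Δψ = 0.4066 → d_rh = R√(Δφ²+q²Δλ²) = 3335.7 km
Excess = (3335.7 − 3152.9) / 3152.9 = 182.8 / 3152.9 = 5.80% ≈ 5.8%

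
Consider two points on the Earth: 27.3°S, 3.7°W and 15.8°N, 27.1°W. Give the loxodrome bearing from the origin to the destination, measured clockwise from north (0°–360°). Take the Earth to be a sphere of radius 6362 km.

332.2°

Δψ = ln[tan(π/4+φ₂/2)/tan(π/4+φ₁/2)] = +0.7749
Δλ = -0.4084 rad (taken the short way round)
course = atan2(Δλ, Δψ) = 332.21°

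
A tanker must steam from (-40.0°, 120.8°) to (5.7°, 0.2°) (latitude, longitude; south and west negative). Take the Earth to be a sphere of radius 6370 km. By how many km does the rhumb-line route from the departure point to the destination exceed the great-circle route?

Great circle: cos σ = sin φ₁ sin φ₂ + cos φ₁ cos φ₂ cos Δλ,  σ = 2.0396 rad → d_gc = 12992.6 km
Rhumb line: Δψ = +0.8626, q = Δφ/Δψ = 0.9247, d_rh = R√(Δφ²+q²Δλ²) = 13399.2 km
Excess = 13399.2 − 12992.6 = 406.6 ≈ 407 km

407 km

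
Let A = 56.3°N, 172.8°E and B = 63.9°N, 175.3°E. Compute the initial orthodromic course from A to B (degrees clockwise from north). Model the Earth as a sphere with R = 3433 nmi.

θ = atan2( sin Δλ·cos φ₂ ,  cos φ₁ sin φ₂ − sin φ₁ cos φ₂ cos Δλ )
  = atan2(+0.0192, +0.1326) = 8.23°

8.2°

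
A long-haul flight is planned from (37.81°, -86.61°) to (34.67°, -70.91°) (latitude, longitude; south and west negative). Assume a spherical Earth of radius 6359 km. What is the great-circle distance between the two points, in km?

cos σ = sin φ₁ sin φ₂ + cos φ₁ cos φ₂ cos Δλ
      = sin(37.81°)sin(34.67°) + cos(37.81°)cos(34.67°)cos(15.70°) = 0.9743
σ = 13.029° → d = Rσ = 6359·0.22740 = 1446 km

1446 km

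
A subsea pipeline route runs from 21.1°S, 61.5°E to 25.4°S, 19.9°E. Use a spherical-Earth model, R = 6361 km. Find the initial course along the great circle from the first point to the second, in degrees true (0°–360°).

255.3°

θ = atan2( sin Δλ·cos φ₂ ,  cos φ₁ sin φ₂ − sin φ₁ cos φ₂ cos Δλ )
  = atan2(-0.5997, -0.1570) = 255.33°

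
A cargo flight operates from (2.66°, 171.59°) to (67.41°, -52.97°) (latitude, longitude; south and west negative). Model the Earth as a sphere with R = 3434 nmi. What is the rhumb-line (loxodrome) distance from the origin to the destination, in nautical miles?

Rhumb course C = atan2(Δλ, Δψ) with Δψ = ln[tan(π/4+φ₂/2)/tan(π/4+φ₁/2)] = +1.5644, Δλ = +2.3639 → C = 56.50°
d = R·|Δφ| / |cos C| = 3434·1.13010 / 0.55187 = 7032 nmi

7032 nmi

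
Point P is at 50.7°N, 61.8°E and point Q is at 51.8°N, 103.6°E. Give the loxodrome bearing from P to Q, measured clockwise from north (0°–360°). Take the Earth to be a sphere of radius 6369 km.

87.6°

Δψ = ln[tan(π/4+φ₂/2)/tan(π/4+φ₁/2)] = +0.0307
Δλ = +0.7295 rad (taken the short way round)
course = atan2(Δλ, Δψ) = 87.59°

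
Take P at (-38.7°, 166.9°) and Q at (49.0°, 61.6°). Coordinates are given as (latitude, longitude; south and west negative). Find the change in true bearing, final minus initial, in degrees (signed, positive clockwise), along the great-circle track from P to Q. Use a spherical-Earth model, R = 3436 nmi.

At departure: θ₁ = atan2(sin Δλ cos φ₂, cos φ₁ sin φ₂ − sin φ₁ cos φ₂ cos Δλ) = 307.22°
At arrival: θ₂ = atan2(sin Δλ cos φ₁, −cos φ₂ sin φ₁ + sin φ₂ cos φ₁ cos Δλ) = 288.70°
Δθ = θ₂ − θ₁ = -18.5°

-18.5°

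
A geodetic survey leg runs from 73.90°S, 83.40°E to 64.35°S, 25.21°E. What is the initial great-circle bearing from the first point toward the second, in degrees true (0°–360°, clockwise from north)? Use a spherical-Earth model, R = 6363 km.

265.2°

N = sin Δλ·cos φ₂ = -0.3679;  D = cos φ₁ sin φ₂ − sin φ₁ cos φ₂ cos Δλ = -0.0308
initial course = atan2(N, D) = 265.22°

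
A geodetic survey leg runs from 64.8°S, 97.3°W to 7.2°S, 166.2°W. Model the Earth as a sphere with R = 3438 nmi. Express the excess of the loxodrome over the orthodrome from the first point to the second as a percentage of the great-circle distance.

Great circle: σ = 1.3021 rad → d_gc = Rσ = 4476.6 nmi
Rhumb: Δφ = +1.0053, Δλ = -1.2025, Δψ = +1.3722, q = Δφ/Δψ = 0.7326 → d_rh = R√(Δφ²+q²Δλ²) = 4595.6 nmi
Excess = (4595.6 − 4476.6) / 4476.6 = 119.0 / 4476.6 = 2.66% ≈ 2.7%

2.7%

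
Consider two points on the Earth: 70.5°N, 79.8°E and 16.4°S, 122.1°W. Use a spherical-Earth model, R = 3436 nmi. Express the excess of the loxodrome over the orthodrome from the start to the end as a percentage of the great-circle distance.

17.2%

Great circle: σ = 2.1691 rad → d_gc = Rσ = 7453.1 nmi
Rhumb: Δφ = -1.5167, Δλ = +2.7594, Δψ = -2.0515, q = Δφ/Δψ = 0.7393 → d_rh = R√(Δφ²+q²Δλ²) = 8734.6 nmi
Excess = (8734.6 − 7453.1) / 7453.1 = 1281.5 / 7453.1 = 17.19% ≈ 17.2%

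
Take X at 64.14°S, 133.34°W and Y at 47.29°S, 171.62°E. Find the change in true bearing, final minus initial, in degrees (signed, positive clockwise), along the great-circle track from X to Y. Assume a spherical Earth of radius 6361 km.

Initial bearing θ₁ = atan2(sin Δλ cos φ₂, cos φ₁ sin φ₂ − sin φ₁ cos φ₂ cos Δλ) = 273.01°
Final bearing θ₂ = (initial bearing from the destination back to the start) + 180° = 320.05°
Δθ = θ₂ − θ₁ = +47.0°

+47.0°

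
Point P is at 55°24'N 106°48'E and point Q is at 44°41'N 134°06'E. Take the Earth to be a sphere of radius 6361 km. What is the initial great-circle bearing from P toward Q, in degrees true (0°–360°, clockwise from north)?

110.3°

N = sin Δλ·cos φ₂ = +0.3261;  D = cos φ₁ sin φ₂ − sin φ₁ cos φ₂ cos Δλ = -0.1208
initial course = atan2(N, D) = 110.32°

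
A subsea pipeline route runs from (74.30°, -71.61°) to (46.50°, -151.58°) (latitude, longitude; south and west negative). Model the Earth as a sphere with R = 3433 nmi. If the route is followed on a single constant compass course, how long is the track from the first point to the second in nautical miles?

Δψ = ln[tan(π/4+φ₂/2)/tan(π/4+φ₁/2)] = -1.0625;  Δφ = -0.4852 rad,  Δλ = -1.3957 rad
q = Δφ/Δψ = 0.4566
d = R·√(Δφ² + q²Δλ²) = 3433·0.80103 = 2750 nmi

2750 nmi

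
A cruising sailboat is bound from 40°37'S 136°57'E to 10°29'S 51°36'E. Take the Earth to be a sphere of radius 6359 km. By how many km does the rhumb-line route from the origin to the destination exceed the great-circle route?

Great circle: cos σ = sin φ₁ sin φ₂ + cos φ₁ cos φ₂ cos Δλ,  σ = 1.3909 rad → d_gc = 8844.531 km
Rhumb line: Δψ = +0.5930, q = Δφ/Δψ = 0.8869, d_rh = R√(Δφ²+q²Δλ²) = 9042.029 km
Excess = 9042.029 − 8844.531 = 197.498 ≈ 197 km

197 km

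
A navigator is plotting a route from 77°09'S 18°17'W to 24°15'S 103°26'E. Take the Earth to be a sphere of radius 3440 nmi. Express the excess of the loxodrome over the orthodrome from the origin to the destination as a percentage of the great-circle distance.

14.2%

Great circle: σ = 1.2726 rad → d_gc = Rσ = 4377.6 nmi
Rhumb: Δφ = +0.9233, Δλ = +2.1244, Δψ = +1.7474, q = Δφ/Δψ = 0.5284 → d_rh = R√(Δφ²+q²Δλ²) = 4999.7 nmi
Excess = (4999.7 − 4377.6) / 4377.6 = 622.1 / 4377.6 = 14.21% ≈ 14.2%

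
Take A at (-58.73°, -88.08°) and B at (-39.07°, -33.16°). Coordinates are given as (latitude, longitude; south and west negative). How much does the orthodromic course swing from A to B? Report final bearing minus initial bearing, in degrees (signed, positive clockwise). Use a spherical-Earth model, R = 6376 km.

-43.4°

At departure: θ₁ = atan2(sin Δλ cos φ₂, cos φ₁ sin φ₂ − sin φ₁ cos φ₂ cos Δλ) = 85.12°
At arrival: θ₂ = atan2(sin Δλ cos φ₁, −cos φ₂ sin φ₁ + sin φ₂ cos φ₁ cos Δλ) = 41.77°
Δθ = θ₂ − θ₁ = -43.4°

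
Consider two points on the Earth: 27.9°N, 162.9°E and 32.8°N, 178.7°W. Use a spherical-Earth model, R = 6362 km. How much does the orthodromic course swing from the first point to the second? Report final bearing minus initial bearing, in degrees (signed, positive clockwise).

+9.4°

At departure: θ₁ = atan2(sin Δλ cos φ₂, cos φ₁ sin φ₂ − sin φ₁ cos φ₂ cos Δλ) = 68.31°
At arrival: θ₂ = atan2(sin Δλ cos φ₁, −cos φ₂ sin φ₁ + sin φ₂ cos φ₁ cos Δλ) = 77.68°
Δθ = θ₂ − θ₁ = +9.4°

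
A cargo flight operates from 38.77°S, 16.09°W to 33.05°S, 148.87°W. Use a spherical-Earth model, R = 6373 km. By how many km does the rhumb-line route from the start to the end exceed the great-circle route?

1305 km

Great circle: cos σ = sin φ₁ sin φ₂ + cos φ₁ cos φ₂ cos Δλ,  σ = 1.6733 rad → d_gc = 10664.1 km
Rhumb line: Δψ = +0.1234, q = Δφ/Δψ = 0.8092, d_rh = R√(Δφ²+q²Δλ²) = 11968.8 km
Excess = 11968.8 − 10664.1 = 1304.7 ≈ 1305 km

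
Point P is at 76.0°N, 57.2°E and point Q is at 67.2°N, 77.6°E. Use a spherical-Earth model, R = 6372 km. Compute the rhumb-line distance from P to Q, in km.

1205 km

Rhumb course C = atan2(Δλ, Δψ) with Δψ = ln[tan(π/4+φ₂/2)/tan(π/4+φ₁/2)] = -0.4960, Δλ = +0.3560 → C = 144.33°
d = R·|Δφ| / |cos C| = 6372·0.15359 / 0.81238 = 1205 km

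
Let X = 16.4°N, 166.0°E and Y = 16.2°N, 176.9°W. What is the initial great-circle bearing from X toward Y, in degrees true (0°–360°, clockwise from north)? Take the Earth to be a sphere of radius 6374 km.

88.3°

N = sin Δλ·cos φ₂ = +0.2824;  D = cos φ₁ sin φ₂ − sin φ₁ cos φ₂ cos Δλ = +0.0085
initial course = atan2(N, D) = 88.28°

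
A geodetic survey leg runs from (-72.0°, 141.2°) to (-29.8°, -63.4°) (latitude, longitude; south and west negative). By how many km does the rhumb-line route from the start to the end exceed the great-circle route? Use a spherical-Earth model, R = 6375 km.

Great circle: cos σ = sin φ₁ sin φ₂ + cos φ₁ cos φ₂ cos Δλ,  σ = 1.3399 rad → d_gc = 8542.0 km
Rhumb line: Δψ = +1.2975, q = Δφ/Δψ = 0.5677, d_rh = R√(Δφ²+q²Δλ²) = 10880.6 km
Excess = 10880.6 − 8542.0 = 2338.6 ≈ 2339 km

2339 km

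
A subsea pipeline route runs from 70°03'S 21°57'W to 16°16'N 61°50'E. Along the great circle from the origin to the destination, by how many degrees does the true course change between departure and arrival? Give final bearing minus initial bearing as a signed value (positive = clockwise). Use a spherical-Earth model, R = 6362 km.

-58.2°

At departure: θ₁ = atan2(sin Δλ cos φ₂, cos φ₁ sin φ₂ − sin φ₁ cos φ₂ cos Δλ) = 78.55°
At arrival: θ₂ = atan2(sin Δλ cos φ₁, −cos φ₂ sin φ₁ + sin φ₂ cos φ₁ cos Δλ) = 20.39°
Δθ = θ₂ − θ₁ = -58.2°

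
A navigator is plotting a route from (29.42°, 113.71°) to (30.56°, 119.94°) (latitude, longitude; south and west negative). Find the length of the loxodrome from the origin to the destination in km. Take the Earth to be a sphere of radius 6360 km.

Rhumb course C = atan2(Δλ, Δψ) with Δψ = ln[tan(π/4+φ₂/2)/tan(π/4+φ₁/2)] = +0.0230, Δλ = +0.1087 → C = 78.07°
d = R·|Δφ| / |cos C| = 6360·0.01990 / 0.20671 = 612 km

612 km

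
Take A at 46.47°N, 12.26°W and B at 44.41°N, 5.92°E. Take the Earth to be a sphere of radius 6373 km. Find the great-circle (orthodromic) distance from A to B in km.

cos σ = sin φ₁ sin φ₂ + cos φ₁ cos φ₂ cos Δλ
      = sin(46.47°)sin(44.41°) + cos(46.47°)cos(44.41°)cos(18.18°) = 0.9748
σ = 12.892° → d = Rσ = 6373·0.22500 = 1434 km

1434 km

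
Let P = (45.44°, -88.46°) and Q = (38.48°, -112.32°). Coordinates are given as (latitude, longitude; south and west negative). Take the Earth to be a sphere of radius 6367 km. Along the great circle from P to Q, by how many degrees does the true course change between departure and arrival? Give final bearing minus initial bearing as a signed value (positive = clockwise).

At departure: θ₁ = atan2(sin Δλ cos φ₂, cos φ₁ sin φ₂ − sin φ₁ cos φ₂ cos Δλ) = 256.93°
At arrival: θ₂ = atan2(sin Δλ cos φ₁, −cos φ₂ sin φ₁ + sin φ₂ cos φ₁ cos Δλ) = 240.82°
Δθ = θ₂ − θ₁ = -16.1°

-16.1°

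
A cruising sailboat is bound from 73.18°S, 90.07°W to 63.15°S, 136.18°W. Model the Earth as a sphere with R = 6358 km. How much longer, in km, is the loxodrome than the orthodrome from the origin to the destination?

50 km

Great circle: cos σ = sin φ₁ sin φ₂ + cos φ₁ cos φ₂ cos Δλ,  σ = 0.3343 rad → d_gc = 2125.7 km
Rhumb line: Δψ = +0.4790, q = Δφ/Δψ = 0.3654, d_rh = R√(Δφ²+q²Δλ²) = 2176.1 km
Excess = 2176.1 − 2125.7 = 50.4 ≈ 50 km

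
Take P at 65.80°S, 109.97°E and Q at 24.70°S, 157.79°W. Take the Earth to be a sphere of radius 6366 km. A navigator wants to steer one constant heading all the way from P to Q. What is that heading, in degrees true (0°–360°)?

Meridional parts: M(φ₁)=-1.5400, M(φ₂)=-0.4451 → ΔM = +1.0949;  Δλ = +1.6099 rad
tan C = Δλ / ΔM = +1.4704 → C = 55.78°

55.8°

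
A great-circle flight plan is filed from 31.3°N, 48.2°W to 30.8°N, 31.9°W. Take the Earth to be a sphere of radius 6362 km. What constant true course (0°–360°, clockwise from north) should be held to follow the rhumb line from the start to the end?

Meridional parts: M(φ₁)=+0.5757, M(φ₂)=+0.5655 → ΔM = -0.0102;  Δλ = +0.2845 rad
tan C = Δλ / ΔM = -27.9288 → C = 92.05°

92.1°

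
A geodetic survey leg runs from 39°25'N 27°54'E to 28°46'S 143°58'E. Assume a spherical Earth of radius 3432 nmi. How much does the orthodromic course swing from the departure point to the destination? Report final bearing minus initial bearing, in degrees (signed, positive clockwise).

+20.4°

Initial bearing θ₁ = atan2(sin Δλ cos φ₂, cos φ₁ sin φ₂ − sin φ₁ cos φ₂ cos Δλ) = 99.18°
Final bearing θ₂ = (initial bearing from the destination back to the start) + 180° = 119.54°
Δθ = θ₂ − θ₁ = +20.4°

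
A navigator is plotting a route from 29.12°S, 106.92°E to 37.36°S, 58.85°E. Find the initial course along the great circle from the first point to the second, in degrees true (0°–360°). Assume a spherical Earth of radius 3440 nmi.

245.3°

N = sin Δλ·cos φ₂ = -0.5913;  D = cos φ₁ sin φ₂ − sin φ₁ cos φ₂ cos Δλ = -0.2717
initial course = atan2(N, D) = 245.33°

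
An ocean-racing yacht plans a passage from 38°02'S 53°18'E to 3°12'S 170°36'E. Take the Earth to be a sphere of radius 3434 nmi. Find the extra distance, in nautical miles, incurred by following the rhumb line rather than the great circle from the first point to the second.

242 nmi

Great circle: cos σ = sin φ₁ sin φ₂ + cos φ₁ cos φ₂ cos Δλ,  σ = 1.9032 rad → d_gc = 6535.5 nmi
Rhumb line: Δψ = +0.6628, q = Δφ/Δψ = 0.9172, d_rh = R√(Δφ²+q²Δλ²) = 6777.7 nmi
Excess = 6777.7 − 6535.5 = 242.2 ≈ 242 nmi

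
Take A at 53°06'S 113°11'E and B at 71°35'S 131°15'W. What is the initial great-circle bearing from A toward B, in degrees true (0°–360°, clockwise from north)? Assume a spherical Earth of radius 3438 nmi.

157.2°

θ = atan2( sin Δλ·cos φ₂ ,  cos φ₁ sin φ₂ − sin φ₁ cos φ₂ cos Δλ )
  = atan2(+0.2850, -0.6787) = 157.22°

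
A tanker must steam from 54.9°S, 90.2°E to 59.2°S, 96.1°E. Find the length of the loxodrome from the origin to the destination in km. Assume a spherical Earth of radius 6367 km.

Δψ = ln[tan(π/4+φ₂/2)/tan(π/4+φ₁/2)] = -0.1382;  Δφ = -0.0750 rad,  Δλ = +0.1030 rad
q = Δφ/Δψ = 0.5432
d = R·√(Δφ² + q²Δλ²) = 6367·0.09360 = 596 km

596 km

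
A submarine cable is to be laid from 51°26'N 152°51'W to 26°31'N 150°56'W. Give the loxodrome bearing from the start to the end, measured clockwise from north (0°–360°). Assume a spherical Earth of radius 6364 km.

Meridional parts: M(φ₁)=+1.0502, M(φ₂)=+0.4803 → ΔM = -0.5699;  Δλ = +0.0335 rad
tan C = Δλ / ΔM = -0.0587 → C = 176.64°

176.6°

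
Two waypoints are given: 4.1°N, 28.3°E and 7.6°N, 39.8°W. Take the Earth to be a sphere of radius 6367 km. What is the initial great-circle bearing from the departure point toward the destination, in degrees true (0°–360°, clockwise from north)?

N = sin Δλ·cos φ₂ = -0.9197;  D = cos φ₁ sin φ₂ − sin φ₁ cos φ₂ cos Δλ = +0.1055
initial course = atan2(N, D) = 276.54°

276.5°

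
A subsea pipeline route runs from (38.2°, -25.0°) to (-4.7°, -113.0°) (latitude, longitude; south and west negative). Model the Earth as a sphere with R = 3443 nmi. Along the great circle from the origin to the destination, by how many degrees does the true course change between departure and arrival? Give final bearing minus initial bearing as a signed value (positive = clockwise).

-33.3°

Initial bearing θ₁ = atan2(sin Δλ cos φ₂, cos φ₁ sin φ₂ − sin φ₁ cos φ₂ cos Δλ) = 265.07°
Final bearing θ₂ = (initial bearing from the destination back to the start) + 180° = 231.78°
Δθ = θ₂ − θ₁ = -33.3°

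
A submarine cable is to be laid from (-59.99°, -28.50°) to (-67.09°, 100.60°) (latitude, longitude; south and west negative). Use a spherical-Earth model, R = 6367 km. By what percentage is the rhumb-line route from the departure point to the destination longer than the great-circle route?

Great circle: σ = 0.8301 rad → d_gc = Rσ = 5284.9 km
Rhumb: Δφ = -0.1239, Δλ = +2.2532, Δψ = -0.2797, q = Δφ/Δψ = 0.4430 → d_rh = R√(Δφ²+q²Δλ²) = 6403.8 km
Excess = (6403.8 − 5284.9) / 5284.9 = 1118.9 / 5284.9 = 21.17% ≈ 21.2%

21.2%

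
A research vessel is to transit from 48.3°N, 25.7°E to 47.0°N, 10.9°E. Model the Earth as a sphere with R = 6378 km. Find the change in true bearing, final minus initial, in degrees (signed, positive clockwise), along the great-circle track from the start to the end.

Initial bearing θ₁ = atan2(sin Δλ cos φ₂, cos φ₁ sin φ₂ − sin φ₁ cos φ₂ cos Δλ) = 268.10°
Final bearing θ₂ = (initial bearing from the destination back to the start) + 180° = 257.13°
Δθ = θ₂ − θ₁ = -11.0°

-11.0°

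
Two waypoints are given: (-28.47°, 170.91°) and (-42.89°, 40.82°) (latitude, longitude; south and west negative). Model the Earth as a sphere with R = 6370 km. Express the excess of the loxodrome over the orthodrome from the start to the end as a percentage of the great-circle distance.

11.5%

Great circle: σ = 1.6612 rad → d_gc = Rσ = 10582.2 km
Rhumb: Δφ = -0.2517, Δλ = -2.2705, Δψ = -0.3115, q = Δφ/Δψ = 0.8079 → d_rh = R√(Δφ²+q²Δλ²) = 11794.4 km
Excess = (11794.4 − 10582.2) / 10582.2 = 1212.2 / 10582.2 = 11.46% ≈ 11.5%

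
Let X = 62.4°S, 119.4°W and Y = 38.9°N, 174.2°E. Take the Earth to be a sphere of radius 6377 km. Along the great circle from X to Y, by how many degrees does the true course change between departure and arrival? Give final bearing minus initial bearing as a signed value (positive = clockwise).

At departure: θ₁ = atan2(sin Δλ cos φ₂, cos φ₁ sin φ₂ − sin φ₁ cos φ₂ cos Δλ) = 308.49°
At arrival: θ₂ = atan2(sin Δλ cos φ₁, −cos φ₂ sin φ₁ + sin φ₂ cos φ₁ cos Δλ) = 332.23°
Δθ = θ₂ − θ₁ = +23.7°

+23.7°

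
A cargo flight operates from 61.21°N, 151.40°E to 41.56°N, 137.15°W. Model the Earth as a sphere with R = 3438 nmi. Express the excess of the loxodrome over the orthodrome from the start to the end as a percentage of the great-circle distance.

4.4%

Great circle: σ = 0.8009 rad → d_gc = Rσ = 2753.6 nmi
Rhumb: Δφ = -0.3430, Δλ = +1.2470, Δψ = -0.5611, q = Δφ/Δψ = 0.6112 → d_rh = R√(Δφ²+q²Δλ²) = 2873.5 nmi
Excess = (2873.5 − 2753.6) / 2753.6 = 119.9 / 2753.6 = 4.354% ≈ 4.4%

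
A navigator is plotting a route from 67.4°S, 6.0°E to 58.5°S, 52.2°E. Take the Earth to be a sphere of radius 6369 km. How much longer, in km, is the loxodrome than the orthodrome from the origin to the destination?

54 km

Great circle: cos σ = sin φ₁ sin φ₂ + cos φ₁ cos φ₂ cos Δλ,  σ = 0.3867 rad → d_gc = 2463.1 km
Rhumb line: Δψ = +0.3446, q = Δφ/Δψ = 0.4508, d_rh = R√(Δφ²+q²Δλ²) = 2517.5 km
Excess = 2517.5 − 2463.1 = 54.4 ≈ 54 km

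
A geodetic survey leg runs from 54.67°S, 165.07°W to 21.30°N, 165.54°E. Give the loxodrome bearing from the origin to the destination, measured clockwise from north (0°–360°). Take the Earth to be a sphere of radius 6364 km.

Δψ = ln[tan(π/4+φ₂/2)/tan(π/4+φ₁/2)] = +1.5249
Δλ = -0.5130 rad (taken the short way round)
course = atan2(Δλ, Δψ) = 341.41°

341.4°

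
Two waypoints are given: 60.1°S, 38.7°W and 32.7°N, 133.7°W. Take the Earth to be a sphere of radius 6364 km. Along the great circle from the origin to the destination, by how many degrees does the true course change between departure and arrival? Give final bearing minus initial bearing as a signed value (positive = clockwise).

Initial bearing θ₁ = atan2(sin Δλ cos φ₂, cos φ₁ sin φ₂ − sin φ₁ cos φ₂ cos Δλ) = 283.79°
Final bearing θ₂ = (initial bearing from the destination back to the start) + 180° = 324.88°
Δθ = θ₂ − θ₁ = +41.1°

+41.1°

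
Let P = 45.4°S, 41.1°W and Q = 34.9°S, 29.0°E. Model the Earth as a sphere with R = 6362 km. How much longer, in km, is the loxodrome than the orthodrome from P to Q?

170 km

Great circle: cos σ = sin φ₁ sin φ₂ + cos φ₁ cos φ₂ cos Δλ,  σ = 0.9230 rad → d_gc = 5872.39 km
Rhumb line: Δψ = +0.2406, q = Δφ/Δψ = 0.7618, d_rh = R√(Δφ²+q²Δλ²) = 6042.88 km
Excess = 6042.88 − 5872.39 = 170.49 ≈ 170 km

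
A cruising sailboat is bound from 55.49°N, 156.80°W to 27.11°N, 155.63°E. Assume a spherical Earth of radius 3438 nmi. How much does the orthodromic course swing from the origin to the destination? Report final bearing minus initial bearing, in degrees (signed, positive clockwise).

-33.4°

At departure: θ₁ = atan2(sin Δλ cos φ₂, cos φ₁ sin φ₂ − sin φ₁ cos φ₂ cos Δλ) = 250.19°
At arrival: θ₂ = atan2(sin Δλ cos φ₁, −cos φ₂ sin φ₁ + sin φ₂ cos φ₁ cos Δλ) = 216.78°
Δθ = θ₂ − θ₁ = -33.4°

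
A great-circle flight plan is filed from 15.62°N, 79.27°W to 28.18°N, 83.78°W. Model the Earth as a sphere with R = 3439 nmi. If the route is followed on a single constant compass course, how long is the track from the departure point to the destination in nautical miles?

Rhumb course C = atan2(Δλ, Δψ) with Δψ = ln[tan(π/4+φ₂/2)/tan(π/4+φ₁/2)] = +0.2369, Δλ = -0.0787 → C = 341.62°
d = R·|Δφ| / |cos C| = 3439·0.21921 / 0.94898 = 794 nmi

794 nmi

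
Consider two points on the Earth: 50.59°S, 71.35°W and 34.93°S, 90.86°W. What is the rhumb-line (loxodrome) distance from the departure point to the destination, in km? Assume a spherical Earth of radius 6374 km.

Δψ = ln[tan(π/4+φ₂/2)/tan(π/4+φ₁/2)] = +0.3755;  Δφ = +0.2733 rad,  Δλ = -0.3405 rad
q = Δφ/Δψ = 0.7280
d = R·√(Δφ² + q²Δλ²) = 6374·0.36898 = 2352 km

2352 km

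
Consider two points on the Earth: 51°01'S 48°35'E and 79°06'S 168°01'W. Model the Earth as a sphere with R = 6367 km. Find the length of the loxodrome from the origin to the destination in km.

6726 km

Δψ = ln[tan(π/4+φ₂/2)/tan(π/4+φ₁/2)] = -1.3110;  Δφ = -0.4901 rad,  Δλ = +2.5028 rad
q = Δφ/Δψ = 0.3739
d = R·√(Δφ² + q²Δλ²) = 6367·1.05633 = 6726 km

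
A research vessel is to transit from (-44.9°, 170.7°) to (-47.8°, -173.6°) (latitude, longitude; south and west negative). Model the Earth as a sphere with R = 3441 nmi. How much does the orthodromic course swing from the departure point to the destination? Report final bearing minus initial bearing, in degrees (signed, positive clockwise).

At departure: θ₁ = atan2(sin Δλ cos φ₂, cos φ₁ sin φ₂ − sin φ₁ cos φ₂ cos Δλ) = 110.59°
At arrival: θ₂ = atan2(sin Δλ cos φ₁, −cos φ₂ sin φ₁ + sin φ₂ cos φ₁ cos Δλ) = 99.19°
Δθ = θ₂ − θ₁ = -11.4°

-11.4°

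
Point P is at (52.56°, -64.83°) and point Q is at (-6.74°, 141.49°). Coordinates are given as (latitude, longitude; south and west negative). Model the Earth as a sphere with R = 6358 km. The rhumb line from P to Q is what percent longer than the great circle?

12.2%

Great circle: σ = 2.2579 rad → d_gc = Rσ = 14355.9 km
Rhumb: Δφ = -1.0350, Δλ = -2.6822, Δψ = -1.2000, q = Δφ/Δψ = 0.8625 → d_rh = R√(Δφ²+q²Δλ²) = 16112.8 km
Excess = (16112.8 − 14355.9) / 14355.9 = 1756.9 / 14355.9 = 12.24% ≈ 12.2%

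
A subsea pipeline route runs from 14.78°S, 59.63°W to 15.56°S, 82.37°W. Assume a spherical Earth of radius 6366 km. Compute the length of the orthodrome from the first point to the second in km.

Haversine: a = sin²(Δφ/2)+cos φ₁ cos φ₂ sin²(Δλ/2) = 0.03625;  σ = 2·atan2(√a,√(1−a))
σ = 21.951° → d = Rσ = 6366·0.38312 = 2439 km

2439 km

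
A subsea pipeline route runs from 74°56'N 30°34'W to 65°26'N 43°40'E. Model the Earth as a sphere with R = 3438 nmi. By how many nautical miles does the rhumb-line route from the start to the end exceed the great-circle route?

Great circle: cos σ = sin φ₁ sin φ₂ + cos φ₁ cos φ₂ cos Δλ,  σ = 0.4333 rad → d_gc = 1489.7 nmi
Rhumb line: Δψ = -0.4986, q = Δφ/Δψ = 0.3325, d_rh = R√(Δφ²+q²Δλ²) = 1587.1 nmi
Excess = 1587.1 − 1489.7 = 97.4 ≈ 97 nmi

97 nmi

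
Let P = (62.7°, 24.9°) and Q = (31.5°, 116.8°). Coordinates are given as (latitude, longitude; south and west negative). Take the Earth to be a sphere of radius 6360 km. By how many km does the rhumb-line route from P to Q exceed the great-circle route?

484 km

Great circle: cos σ = sin φ₁ sin φ₂ + cos φ₁ cos φ₂ cos Δλ,  σ = 1.1025 rad → d_gc = 7012.1 km
Rhumb line: Δψ = -0.8355, q = Δφ/Δψ = 0.6517, d_rh = R√(Δφ²+q²Δλ²) = 7496.3 km
Excess = 7496.3 − 7012.1 = 484.2 ≈ 484 km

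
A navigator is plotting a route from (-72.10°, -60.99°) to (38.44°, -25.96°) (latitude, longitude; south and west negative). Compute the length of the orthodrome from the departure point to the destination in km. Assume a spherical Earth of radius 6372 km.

12593 km

cos σ = sin φ₁ sin φ₂ + cos φ₁ cos φ₂ cos Δλ
      = sin(-72.10°)sin(38.44°) + cos(-72.10°)cos(38.44°)cos(35.03°) = -0.3945
σ = 113.233° → d = Rσ = 6372·1.97629 = 12593 km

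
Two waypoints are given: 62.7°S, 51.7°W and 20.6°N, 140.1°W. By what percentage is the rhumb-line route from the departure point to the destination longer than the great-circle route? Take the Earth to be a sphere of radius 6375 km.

Great circle: σ = 1.8762 rad → d_gc = Rσ = 11960.7 km
Rhumb: Δφ = +1.4539, Δλ = -1.5429, Δψ = +1.7829, q = Δφ/Δψ = 0.8155 → d_rh = R√(Δφ²+q²Δλ²) = 12257.0 km
Excess = (12257.0 − 11960.7) / 11960.7 = 296.3 / 11960.7 = 2.48% ≈ 2.5%

2.5%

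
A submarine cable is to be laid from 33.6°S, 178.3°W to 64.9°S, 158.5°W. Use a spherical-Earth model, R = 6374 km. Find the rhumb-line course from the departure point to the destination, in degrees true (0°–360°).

158.5°

Meridional parts: M(φ₁)=-0.6233, M(φ₂)=-1.5023 → ΔM = -0.8791;  Δλ = +0.3456 rad
tan C = Δλ / ΔM = -0.3931 → C = 158.54°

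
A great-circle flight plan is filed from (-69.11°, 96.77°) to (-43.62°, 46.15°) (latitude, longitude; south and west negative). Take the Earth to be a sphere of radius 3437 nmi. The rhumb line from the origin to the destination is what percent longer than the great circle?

Great circle: σ = 0.6295 rad → d_gc = Rσ = 2163.7 nmi
Rhumb: Δφ = +0.4449, Δλ = -0.8835, Δψ = +0.8432, q = Δφ/Δψ = 0.5276 → d_rh = R√(Δφ²+q²Δλ²) = 2214.7 nmi
Excess = (2214.7 − 2163.7) / 2163.7 = 51.0 / 2163.7 = 2.36% ≈ 2.4%

2.4%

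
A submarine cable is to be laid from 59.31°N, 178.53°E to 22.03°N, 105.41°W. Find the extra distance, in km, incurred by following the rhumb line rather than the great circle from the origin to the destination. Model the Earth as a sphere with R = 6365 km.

Great circle: cos σ = sin φ₁ sin φ₂ + cos φ₁ cos φ₂ cos Δλ,  σ = 1.1191 rad → d_gc = 7122.8 km
Rhumb line: Δψ = -0.8988, q = Δφ/Δψ = 0.7239, d_rh = R√(Δφ²+q²Δλ²) = 7387.0 km
Excess = 7387.0 − 7122.8 = 264.2 ≈ 264 km

264 km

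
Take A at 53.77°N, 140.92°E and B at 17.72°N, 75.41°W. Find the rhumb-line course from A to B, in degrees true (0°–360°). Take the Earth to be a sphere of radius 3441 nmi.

107.8°

Meridional parts: M(φ₁)=+1.1174, M(φ₂)=+0.3143 → ΔM = -0.8030;  Δλ = +2.5075 rad
tan C = Δλ / ΔM = -3.1225 → C = 107.76°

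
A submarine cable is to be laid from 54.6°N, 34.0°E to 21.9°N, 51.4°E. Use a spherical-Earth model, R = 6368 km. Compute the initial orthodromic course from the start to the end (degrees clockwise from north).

θ = atan2( sin Δλ·cos φ₂ ,  cos φ₁ sin φ₂ − sin φ₁ cos φ₂ cos Δλ )
  = atan2(+0.2775, -0.5056) = 151.24°

151.2°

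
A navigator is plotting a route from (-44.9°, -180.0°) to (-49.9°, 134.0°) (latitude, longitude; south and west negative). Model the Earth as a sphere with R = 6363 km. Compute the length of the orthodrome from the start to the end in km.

Haversine: a = sin²(Δφ/2)+cos φ₁ cos φ₂ sin²(Δλ/2) = 0.07156;  σ = 2·atan2(√a,√(1−a))
σ = 31.032° → d = Rσ = 6363·0.54161 = 3446 km

3446 km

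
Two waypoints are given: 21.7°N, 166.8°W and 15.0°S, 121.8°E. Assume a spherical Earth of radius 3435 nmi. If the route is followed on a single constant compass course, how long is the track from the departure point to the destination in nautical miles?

4741 nmi

Δψ = ln[tan(π/4+φ₂/2)/tan(π/4+φ₁/2)] = -0.6530;  Δφ = -0.6405 rad,  Δλ = -1.2462 rad
q = Δφ/Δψ = 0.9810
d = R·√(Δφ² + q²Δλ²) = 3435·1.38008 = 4741 nmi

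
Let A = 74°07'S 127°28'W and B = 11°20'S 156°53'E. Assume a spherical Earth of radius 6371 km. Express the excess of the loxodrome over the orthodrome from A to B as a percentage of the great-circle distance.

Great circle: σ = 1.3124 rad → d_gc = Rσ = 8361.4 km
Rhumb: Δφ = +1.0958, Δλ = -1.3203, Δψ = +1.7706, q = Δφ/Δψ = 0.6189 → d_rh = R√(Δφ²+q²Δλ²) = 8708.6 km
Excess = (8708.6 − 8361.4) / 8361.4 = 347.2 / 8361.4 = 4.152% ≈ 4.2%

4.2%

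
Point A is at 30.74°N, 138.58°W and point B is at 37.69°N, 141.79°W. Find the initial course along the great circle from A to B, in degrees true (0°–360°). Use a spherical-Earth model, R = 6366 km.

N = sin Δλ·cos φ₂ = -0.0443;  D = cos φ₁ sin φ₂ − sin φ₁ cos φ₂ cos Δλ = +0.1216
initial course = atan2(N, D) = 339.98°

340.0°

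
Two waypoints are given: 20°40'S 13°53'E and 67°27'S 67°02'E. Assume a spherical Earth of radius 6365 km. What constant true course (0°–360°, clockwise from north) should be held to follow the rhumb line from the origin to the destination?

Δψ = ln[tan(π/4+φ₂/2)/tan(π/4+φ₁/2)] = -1.2438
Δλ = +0.9276 rad (taken the short way round)
course = atan2(Δλ, Δψ) = 143.28°

143.3°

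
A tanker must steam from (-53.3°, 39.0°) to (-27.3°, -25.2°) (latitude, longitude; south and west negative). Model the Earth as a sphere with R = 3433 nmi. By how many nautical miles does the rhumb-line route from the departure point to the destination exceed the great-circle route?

Great circle: cos σ = sin φ₁ sin φ₂ + cos φ₁ cos φ₂ cos Δλ,  σ = 0.9287 rad → d_gc = 3188.3 nmi
Rhumb line: Δψ = +0.6080, q = Δφ/Δψ = 0.7464, d_rh = R√(Δφ²+q²Δλ²) = 3266.6 nmi
Excess = 3266.6 − 3188.3 = 78.3 ≈ 78 nmi

78 nmi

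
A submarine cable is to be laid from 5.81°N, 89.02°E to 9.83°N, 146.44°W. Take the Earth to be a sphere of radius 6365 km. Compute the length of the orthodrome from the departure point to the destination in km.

13618 km

cos σ = sin φ₁ sin φ₂ + cos φ₁ cos φ₂ cos Δλ
      = sin(5.81°)sin(9.83°) + cos(5.81°)cos(9.83°)cos(124.54°) = -0.5385
σ = 122.582° → d = Rσ = 6365·2.13946 = 13618 km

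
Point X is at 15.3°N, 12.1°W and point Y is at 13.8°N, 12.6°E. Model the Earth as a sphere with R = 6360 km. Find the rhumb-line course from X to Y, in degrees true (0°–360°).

Δψ = ln[tan(π/4+φ₂/2)/tan(π/4+φ₁/2)] = -0.0270
Δλ = +0.4311 rad (taken the short way round)
course = atan2(Δλ, Δψ) = 93.59°

93.6°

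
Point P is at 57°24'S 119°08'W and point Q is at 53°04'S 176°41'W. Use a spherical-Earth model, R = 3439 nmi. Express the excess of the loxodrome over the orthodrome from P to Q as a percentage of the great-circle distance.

Great circle: σ = 0.5603 rad → d_gc = Rσ = 1926.8 nmi
Rhumb: Δφ = +0.0756, Δλ = -1.0044, Δψ = +0.1328, q = Δφ/Δψ = 0.5695 → d_rh = R√(Δφ²+q²Δλ²) = 1984.4 nmi
Excess = (1984.4 − 1926.8) / 1926.8 = 57.6 / 1926.8 = 2.99% ≈ 3.0%

3.0%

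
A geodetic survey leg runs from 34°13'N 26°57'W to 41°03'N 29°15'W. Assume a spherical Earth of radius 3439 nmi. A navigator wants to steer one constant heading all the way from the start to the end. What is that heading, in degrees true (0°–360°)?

345.1°

Meridional parts: M(φ₁)=+0.6362, M(φ₂)=+0.7870 → ΔM = +0.1508;  Δλ = -0.0401 rad
tan C = Δλ / ΔM = -0.2662 → C = 345.09°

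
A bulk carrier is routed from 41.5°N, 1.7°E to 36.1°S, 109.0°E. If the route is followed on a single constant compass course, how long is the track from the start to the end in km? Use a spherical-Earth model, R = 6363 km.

13934 km

Rhumb course C = atan2(Δλ, Δψ) with Δψ = ln[tan(π/4+φ₂/2)/tan(π/4+φ₁/2)] = -1.4739, Δλ = +1.8727 → C = 128.20°
d = R·|Δφ| / |cos C| = 6363·1.35438 / 0.61846 = 13934 km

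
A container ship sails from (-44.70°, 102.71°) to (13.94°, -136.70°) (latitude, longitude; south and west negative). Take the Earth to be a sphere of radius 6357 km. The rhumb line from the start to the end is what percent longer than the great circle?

Great circle: σ = 2.1183 rad → d_gc = Rσ = 13465.7 km
Rhumb: Δφ = +1.0235, Δλ = +2.1047, Δψ = +1.1197, q = Δφ/Δψ = 0.9140 → d_rh = R√(Δφ²+q²Δλ²) = 13852.3 km
Excess = (13852.3 − 13465.7) / 13465.7 = 386.6 / 13465.7 = 2.87% ≈ 2.9%

2.9%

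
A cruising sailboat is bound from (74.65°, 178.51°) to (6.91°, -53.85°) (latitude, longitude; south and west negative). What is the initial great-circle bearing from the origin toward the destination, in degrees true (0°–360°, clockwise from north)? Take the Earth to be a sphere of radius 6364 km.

51.9°

θ = atan2( sin Δλ·cos φ₂ ,  cos φ₁ sin φ₂ − sin φ₁ cos φ₂ cos Δλ )
  = atan2(+0.7861, +0.6165) = 51.90°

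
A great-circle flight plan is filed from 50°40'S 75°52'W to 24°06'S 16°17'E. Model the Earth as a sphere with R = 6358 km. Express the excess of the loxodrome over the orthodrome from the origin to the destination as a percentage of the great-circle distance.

Great circle: σ = 1.2723 rad → d_gc = Rσ = 8089.0 km
Rhumb: Δφ = +0.4637, Δλ = +1.6083, Δψ = +0.5953, q = Δφ/Δψ = 0.7789 → d_rh = R√(Δφ²+q²Δλ²) = 8492.8 km
Excess = (8492.8 − 8089.0) / 8089.0 = 403.8 / 8089.0 = 4.99% ≈ 5.0%

5.0%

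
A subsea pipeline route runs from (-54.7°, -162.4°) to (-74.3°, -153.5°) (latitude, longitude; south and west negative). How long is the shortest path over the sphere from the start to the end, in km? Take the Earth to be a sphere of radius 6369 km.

cos σ = sin φ₁ sin φ₂ + cos φ₁ cos φ₂ cos Δλ
      = sin(-54.70°)sin(-74.30°) + cos(-54.70°)cos(-74.30°)cos(8.90°) = 0.9402
σ = 19.919° → d = Rσ = 6369·0.34765 = 2214 km

2214 km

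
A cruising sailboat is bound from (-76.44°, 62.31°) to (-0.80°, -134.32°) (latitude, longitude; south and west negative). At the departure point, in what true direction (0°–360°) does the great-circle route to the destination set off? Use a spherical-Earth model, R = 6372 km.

θ = atan2( sin Δλ·cos φ₂ ,  cos φ₁ sin φ₂ − sin φ₁ cos φ₂ cos Δλ )
  = atan2(+0.2862, -0.9346) = 162.98°

163.0°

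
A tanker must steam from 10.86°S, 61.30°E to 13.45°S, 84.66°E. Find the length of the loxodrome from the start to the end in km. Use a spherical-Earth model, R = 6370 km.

Rhumb course C = atan2(Δλ, Δψ) with Δψ = ln[tan(π/4+φ₂/2)/tan(π/4+φ₁/2)] = -0.0462, Δλ = +0.4077 → C = 96.47°
d = R·|Δφ| / |cos C| = 6370·0.04520 / 0.11270 = 2555 km

2555 km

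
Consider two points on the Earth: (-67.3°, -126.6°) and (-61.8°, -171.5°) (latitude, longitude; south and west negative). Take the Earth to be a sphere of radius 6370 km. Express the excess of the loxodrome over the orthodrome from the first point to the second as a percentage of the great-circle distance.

Great circle: σ = 0.3416 rad → d_gc = Rσ = 2176.2 km
Rhumb: Δφ = +0.0960, Δλ = -0.7837, Δψ = +0.2242, q = Δφ/Δψ = 0.4281 → d_rh = R√(Δφ²+q²Δλ²) = 2222.8 km
Excess = (2222.8 − 2176.2) / 2176.2 = 46.6 / 2176.2 = 2.14% ≈ 2.1%

2.1%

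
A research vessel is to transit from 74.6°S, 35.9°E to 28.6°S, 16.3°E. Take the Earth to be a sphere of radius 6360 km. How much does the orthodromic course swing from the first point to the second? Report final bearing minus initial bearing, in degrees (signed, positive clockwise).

+16.7°

At departure: θ₁ = atan2(sin Δλ cos φ₂, cos φ₁ sin φ₂ − sin φ₁ cos φ₂ cos Δλ) = 336.28°
At arrival: θ₂ = atan2(sin Δλ cos φ₁, −cos φ₂ sin φ₁ + sin φ₂ cos φ₁ cos Δλ) = 353.01°
Δθ = θ₂ − θ₁ = +16.7°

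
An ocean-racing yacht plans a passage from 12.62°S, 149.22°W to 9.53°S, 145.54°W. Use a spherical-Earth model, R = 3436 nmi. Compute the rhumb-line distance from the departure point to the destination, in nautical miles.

285 nmi

Rhumb course C = atan2(Δλ, Δψ) with Δψ = ln[tan(π/4+φ₂/2)/tan(π/4+φ₁/2)] = +0.0550, Δλ = +0.0642 → C = 49.45°
d = R·|Δφ| / |cos C| = 3436·0.05393 / 0.65017 = 285 nmi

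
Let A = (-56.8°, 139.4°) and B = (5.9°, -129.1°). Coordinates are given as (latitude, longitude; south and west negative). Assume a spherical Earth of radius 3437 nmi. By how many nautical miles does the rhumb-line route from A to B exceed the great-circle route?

Great circle: cos σ = sin φ₁ sin φ₂ + cos φ₁ cos φ₂ cos Δλ,  σ = 1.6712 rad → d_gc = 5744.0 nmi
Rhumb line: Δψ = +1.3134, q = Δφ/Δψ = 0.8332, d_rh = R√(Δφ²+q²Δλ²) = 5921.1 nmi
Excess = 5921.1 − 5744.0 = 177.1 ≈ 177 nmi

177 nmi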